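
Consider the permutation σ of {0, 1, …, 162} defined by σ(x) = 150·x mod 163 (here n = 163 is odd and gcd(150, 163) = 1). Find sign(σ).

Orbit of 22 under x↦150x: [22, 40, 132, 77, 140, 136, 25]… (length divides ord_163(150)).
7 cycles of lengths [27, 27, 27, 27, 27, 27, 1].
sign(π) = (−1)^{n − #cycles} = (−1)^{163−7} = (−1)^156 = +1.

+1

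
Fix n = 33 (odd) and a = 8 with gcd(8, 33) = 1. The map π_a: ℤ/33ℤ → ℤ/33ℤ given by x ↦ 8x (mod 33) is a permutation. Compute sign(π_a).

Orbit of 25 under x↦8x: [25, 2, 16, 29, 1, 8, 31]… (length divides ord_33(8)).
π_8 has 5 disjoint cycles with lengths [10, 10, 10, 2, 1] on {0,…,32}.
sign(π) = (−1)^{n − #cycles} = (−1)^{33−5} = (−1)^28 = +1.

+1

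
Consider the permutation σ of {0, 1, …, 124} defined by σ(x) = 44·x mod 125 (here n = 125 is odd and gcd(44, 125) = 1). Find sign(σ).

Start at x=74: 74 → 6 → 14 → 116 → 104 → 76 → 94 → … (one orbit).
7 cycles of lengths [50, 50, 10, 10, 2, 2, 1].
Σ(ℓ_i−1) = 125−7 = 118; sign = (−1)^118 = +1.
The Jacobi symbol (44|125) = +1 (Zolotarev) agrees.

+1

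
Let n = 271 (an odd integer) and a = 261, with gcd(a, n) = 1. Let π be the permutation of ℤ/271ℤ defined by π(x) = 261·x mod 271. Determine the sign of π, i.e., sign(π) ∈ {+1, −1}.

Orbit of 84 under x↦261x: [84, 244, 270, 10, 171, 187, 27]… (length divides ord_271(261)).
Cycle lengths of π_261 on ℤ/271ℤ: [10, 10, 10, 10, 10, 10, 10, 10, 10, 10, 10, 10, 10, 10, 10, 10, 10, 10, 10, 10, 10, 10, 10, 10, 10, 10, 10, 1]; 28 cycles in total.
With 28 cycles on 271 points, sign = (−1)^{271−28} = -1.
Check: (261/271) = -1 by Zolotarev.

-1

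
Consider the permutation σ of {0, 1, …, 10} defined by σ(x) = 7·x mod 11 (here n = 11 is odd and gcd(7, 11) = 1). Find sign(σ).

-1

Orbit of 9 under x↦7x: [9, 8, 1, 7, 5, 2, 3]… (length divides ord_11(7)).
π_7 has 2 disjoint cycles with lengths [10, 1] on {0,…,10}.
With 2 cycles on 11 points, sign = (−1)^{11−2} = -1.
The Jacobi symbol (7|11) = -1 (Zolotarev) agrees.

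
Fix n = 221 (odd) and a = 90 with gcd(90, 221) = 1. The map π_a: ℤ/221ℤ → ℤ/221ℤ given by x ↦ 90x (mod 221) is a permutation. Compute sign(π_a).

Orbit of 157 under x↦90x: [157, 207, 66, 194, 1, 90, 144]… (length divides ord_221(90)).
The orbit structure of x ↦ 90x mod 221: 20 orbits of sizes [16, 16, 16, 16, 16, 16, 16, 16, 16, 16, 16, 16, 16, 2, 2, 2, 2, 2, 2, 1].
With 20 cycles on 221 points, sign = (−1)^{221−20} = -1.
Zolotarev: (90|221) = -1, matching the cycle-count sign.

-1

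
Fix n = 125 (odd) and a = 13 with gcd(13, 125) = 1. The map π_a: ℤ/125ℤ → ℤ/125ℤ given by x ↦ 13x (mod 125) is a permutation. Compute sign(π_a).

Start at x=78: 78 → 14 → 57 → 116 → 8 → 104 → 102 → … (one orbit).
4 cycles of lengths [100, 20, 4, 1].
n − c = 125 − 4 = 121; sign = (−1)^121 = -1.

-1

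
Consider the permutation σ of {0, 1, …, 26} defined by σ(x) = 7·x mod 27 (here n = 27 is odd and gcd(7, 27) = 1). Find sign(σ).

Orbit of 13 under x↦7x: [13, 10, 16, 4, 1, 7, 22]… (length divides ord_27(7)).
Decompose π into cycles: lengths [9, 9, 3, 3, 1, 1, 1] (7 cycles, including the fixed point 0).
sign(π) = (−1)^{n − #cycles} = (−1)^{27−7} = (−1)^20 = +1.
(7|27)_J = +1 (Zolotarev's lemma cross-check).

+1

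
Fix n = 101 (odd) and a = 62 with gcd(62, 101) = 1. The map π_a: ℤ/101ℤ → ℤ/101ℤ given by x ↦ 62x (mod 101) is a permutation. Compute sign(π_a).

Orbit of 65 under x↦62x: [65, 91, 87, 41, 17, 44, 1]… (length divides ord_101(62)).
π_62 has 6 disjoint cycles with lengths [20, 20, 20, 20, 20, 1] on {0,…,100}.
sign(π) = (−1)^{n − #cycles} = (−1)^{101−6} = (−1)^95 = -1.

-1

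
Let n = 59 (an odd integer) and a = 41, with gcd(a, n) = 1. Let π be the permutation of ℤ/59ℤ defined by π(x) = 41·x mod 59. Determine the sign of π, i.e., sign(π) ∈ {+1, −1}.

+1

Start at x=15: 15 → 25 → 22 → 17 → 48 → 21 → 35 → … (one orbit).
3 cycles of lengths [29, 29, 1].
Σ(ℓ_i−1) = 59−3 = 56; sign = (−1)^56 = +1.
(41|59)_J = +1 (Zolotarev's lemma cross-check).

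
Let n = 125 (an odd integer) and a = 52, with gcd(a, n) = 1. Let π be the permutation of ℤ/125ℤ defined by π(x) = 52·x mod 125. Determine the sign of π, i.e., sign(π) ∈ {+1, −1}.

-1

Orbit of 108 under x↦52x: [108, 116, 32, 39, 28, 81, 87]… (length divides ord_125(52)).
The orbit structure of x ↦ 52x mod 125: 4 orbits of sizes [100, 20, 4, 1].
125 − 4 = 121 transpositions; sign(π) = (−1)^121 = -1.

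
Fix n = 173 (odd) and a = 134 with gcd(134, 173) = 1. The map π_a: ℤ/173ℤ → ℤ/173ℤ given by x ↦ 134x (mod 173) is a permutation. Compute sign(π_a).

-1

Trace 34: π^k(34) = [34, 58, 160, 161, 122, 86, 106] for k=0..6.
Decompose π into cycles: lengths [172, 1] (2 cycles, including the fixed point 0).
Σ(ℓ_i−1) = 173−2 = 171; sign = (−1)^171 = -1.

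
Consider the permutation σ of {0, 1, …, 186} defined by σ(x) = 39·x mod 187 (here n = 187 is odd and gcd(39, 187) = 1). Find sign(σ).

+1

Start at x=38: 38 → 173 → 15 → 24 → 1 → 39 → 25 → … (one orbit).
π_39 has 5 disjoint cycles with lengths [80, 80, 16, 10, 1] on {0,…,186}.
n − c = 187 − 5 = 182; sign = (−1)^182 = +1.
(39|187)_J = +1 (Zolotarev's lemma cross-check).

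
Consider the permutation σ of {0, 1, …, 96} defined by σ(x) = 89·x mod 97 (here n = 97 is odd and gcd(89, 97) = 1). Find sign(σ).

+1

Trace 27: π^k(27) = [27, 75, 79, 47, 12, 1, 89] for k=0..6.
Cycle type of π: 16×6 + 1; total 7 cycles.
n − c = 97 − 7 = 90; sign = (−1)^90 = +1.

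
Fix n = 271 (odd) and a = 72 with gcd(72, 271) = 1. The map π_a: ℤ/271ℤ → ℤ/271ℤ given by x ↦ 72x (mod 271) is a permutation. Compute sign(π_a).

Trace 79: π^k(79) = [79, 268, 55, 166, 28, 119, 167] for k=0..6.
Cycle type of π: 45×6 + 1; total 7 cycles.
With 7 cycles on 271 points, sign = (−1)^{271−7} = +1.

+1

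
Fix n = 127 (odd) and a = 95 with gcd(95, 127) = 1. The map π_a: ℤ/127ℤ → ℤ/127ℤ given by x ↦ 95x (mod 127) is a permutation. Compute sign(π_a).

Orbit of 123 under x↦95x: [123, 1, 95, 8, 125, 64, 111]… (length divides ord_127(95)).
10 cycles of lengths [14, 14, 14, 14, 14, 14, 14, 14, 14, 1].
With 10 cycles on 127 points, sign = (−1)^{127−10} = -1.
The Jacobi symbol (95|127) = -1 (Zolotarev) agrees.

-1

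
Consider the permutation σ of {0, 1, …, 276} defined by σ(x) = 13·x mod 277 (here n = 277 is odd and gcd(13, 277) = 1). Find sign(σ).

Start at x=236: 236 → 21 → 273 → 225 → 155 → 76 → 157 → … (one orbit).
π_13 has 7 disjoint cycles with lengths [46, 46, 46, 46, 46, 46, 1] on {0,…,276}.
277 − 7 = 270 transpositions; sign(π) = (−1)^270 = +1.

+1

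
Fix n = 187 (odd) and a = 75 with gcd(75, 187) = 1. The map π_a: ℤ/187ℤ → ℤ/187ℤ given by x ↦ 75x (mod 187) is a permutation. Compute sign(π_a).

-1

Orbit of 12 under x↦75x: [12, 152, 180, 36, 82, 166, 108]… (length divides ord_187(75)).
Decompose π into cycles: lengths [80, 80, 16, 5, 5, 1] (6 cycles, including the fixed point 0).
187 − 6 = 181 transpositions; sign(π) = (−1)^181 = -1.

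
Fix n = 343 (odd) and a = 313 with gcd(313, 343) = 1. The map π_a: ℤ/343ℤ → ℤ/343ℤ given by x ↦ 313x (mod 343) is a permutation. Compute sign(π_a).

Start at x=68: 68 → 18 → 146 → 79 → 31 → 99 → 117 → … (one orbit).
Decompose π into cycles: lengths [42, 42, 42, 42, 42, 42, 42, 6, 6, 6, 6, 6, 6, 6, 6, 1] (16 cycles, including the fixed point 0).
n − c = 343 − 16 = 327; sign = (−1)^327 = -1.

-1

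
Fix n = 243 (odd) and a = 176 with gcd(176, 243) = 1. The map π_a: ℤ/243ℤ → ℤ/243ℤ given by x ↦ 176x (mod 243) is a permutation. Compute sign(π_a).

-1

Orbit of 59 under x↦176x: [59, 178, 224, 58, 2, 109, 230]… (length divides ord_243(176)).
Cycle lengths of π_176 on ℤ/243ℤ: [162, 54, 18, 6, 2, 1]; 6 cycles in total.
Σ(ℓ_i−1) = 243−6 = 237; sign = (−1)^237 = -1.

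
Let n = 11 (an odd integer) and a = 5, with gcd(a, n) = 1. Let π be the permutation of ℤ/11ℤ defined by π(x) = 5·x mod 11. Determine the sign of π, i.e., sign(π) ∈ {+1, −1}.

Orbit of 3 under x↦5x: [3, 4, 9, 1, 5]… (length divides ord_11(5)).
Cycle type of π: 5×2 + 1; total 3 cycles.
sign(π) = (−1)^{n − #cycles} = (−1)^{11−3} = (−1)^8 = +1.
Check: (5/11) = +1 by Zolotarev.

+1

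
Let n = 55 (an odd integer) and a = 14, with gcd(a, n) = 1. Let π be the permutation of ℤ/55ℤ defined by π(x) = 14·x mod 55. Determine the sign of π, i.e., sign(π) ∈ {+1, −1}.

+1

Orbit of 4 under x↦14x: [4, 1, 14, 31, 49, 26, 34]… (length divides ord_55(14)).
Cycle lengths of π_14 on ℤ/55ℤ: [10, 10, 10, 10, 5, 5, 2, 2, 1]; 9 cycles in total.
With 9 cycles on 55 points, sign = (−1)^{55−9} = +1.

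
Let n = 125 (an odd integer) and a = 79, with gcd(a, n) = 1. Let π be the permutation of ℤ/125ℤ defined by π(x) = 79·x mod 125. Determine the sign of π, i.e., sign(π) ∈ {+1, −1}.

Trace 54: π^k(54) = [54, 16, 14, 106, 124, 46, 9] for k=0..6.
Cycle lengths of π_79 on ℤ/125ℤ: [50, 50, 10, 10, 2, 2, 1]; 7 cycles in total.
7 cycles on 125: each ℓ→(−1)^(ℓ−1), product (−1)^118 = +1.
(79|125)_J = +1 (Zolotarev's lemma cross-check).

+1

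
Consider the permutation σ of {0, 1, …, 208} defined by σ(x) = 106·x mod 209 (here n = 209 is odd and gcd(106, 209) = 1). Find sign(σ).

Trace 45: π^k(45) = [45, 172, 49, 178, 58, 87, 26] for k=0..6.
14 cycles of lengths [30, 30, 30, 30, 30, 30, 10, 3, 3, 3, 3, 3, 3, 1].
14 cycles on 209: each ℓ→(−1)^(ℓ−1), product (−1)^195 = -1.
Zolotarev: (106|209) = -1, matching the cycle-count sign.

-1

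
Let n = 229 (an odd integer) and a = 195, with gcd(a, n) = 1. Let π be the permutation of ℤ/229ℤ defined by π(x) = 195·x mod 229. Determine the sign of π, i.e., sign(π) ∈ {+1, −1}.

-1

Trace 228: π^k(228) = [228, 34, 218, 145, 108, 221, 43] for k=0..6.
Cycle lengths of π_195 on ℤ/229ℤ: [76, 76, 76, 1]; 4 cycles in total.
sign(π) = (−1)^{n − #cycles} = (−1)^{229−4} = (−1)^225 = -1.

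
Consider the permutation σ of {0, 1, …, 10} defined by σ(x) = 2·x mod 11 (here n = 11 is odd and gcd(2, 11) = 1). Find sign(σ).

-1

Start at x=7: 7 → 3 → 6 → 1 → 2 → 4 → 8 → … (one orbit).
Decompose π into cycles: lengths [10, 1] (2 cycles, including the fixed point 0).
11 − 2 = 9 transpositions; sign(π) = (−1)^9 = -1.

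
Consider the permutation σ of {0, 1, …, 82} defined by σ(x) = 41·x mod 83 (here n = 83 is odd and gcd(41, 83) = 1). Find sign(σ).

Start at x=12: 12 → 77 → 3 → 40 → 63 → 10 → 78 → … (one orbit).
The orbit structure of x ↦ 41x mod 83: 3 orbits of sizes [41, 41, 1].
n − c = 83 − 3 = 80; sign = (−1)^80 = +1.
Zolotarev: (41|83) = +1, matching the cycle-count sign.

+1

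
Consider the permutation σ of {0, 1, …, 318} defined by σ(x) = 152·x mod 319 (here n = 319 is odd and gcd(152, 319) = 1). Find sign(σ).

+1

Start at x=257: 257 → 146 → 181 → 78 → 53 → 81 → 190 → … (one orbit).
Cycle lengths of π_152 on ℤ/319ℤ: [35, 35, 35, 35, 35, 35, 35, 35, 7, 7, 7, 7, 5, 5, 1]; 15 cycles in total.
sign(π) = (−1)^{n − #cycles} = (−1)^{319−15} = (−1)^304 = +1.
Check: (152/319) = +1 by Zolotarev.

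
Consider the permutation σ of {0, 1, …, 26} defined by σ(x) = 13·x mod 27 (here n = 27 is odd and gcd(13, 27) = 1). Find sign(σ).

+1

Trace 4: π^k(4) = [4, 25, 1, 13, 7, 10, 22] for k=0..6.
π_13 has 7 disjoint cycles with lengths [9, 9, 3, 3, 1, 1, 1] on {0,…,26}.
sign(π) = (−1)^{n − #cycles} = (−1)^{27−7} = (−1)^20 = +1.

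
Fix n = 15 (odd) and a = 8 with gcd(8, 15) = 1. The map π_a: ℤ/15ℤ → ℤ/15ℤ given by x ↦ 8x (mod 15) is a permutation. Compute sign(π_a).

Start at x=8: 8 → 4 → 2 → 1 → 8 (one orbit).
Cycle lengths of π_8 on ℤ/15ℤ: [4, 4, 4, 2, 1]; 5 cycles in total.
15 − 5 = 10 transpositions; sign(π) = (−1)^10 = +1.
The Jacobi symbol (8|15) = +1 (Zolotarev) agrees.

+1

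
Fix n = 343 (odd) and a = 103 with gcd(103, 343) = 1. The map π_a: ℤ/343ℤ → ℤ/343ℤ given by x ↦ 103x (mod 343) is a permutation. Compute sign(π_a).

Trace 208: π^k(208) = [208, 158, 153, 324, 101, 113, 320] for k=0..6.
π_103 has 4 disjoint cycles with lengths [294, 42, 6, 1] on {0,…,342}.
4 cycles on 343: each ℓ→(−1)^(ℓ−1), product (−1)^339 = -1.

-1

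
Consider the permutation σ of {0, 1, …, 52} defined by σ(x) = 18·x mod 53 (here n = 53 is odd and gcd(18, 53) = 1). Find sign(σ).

-1

Trace 12: π^k(12) = [12, 4, 19, 24, 8, 38, 48] for k=0..6.
2 cycles of lengths [52, 1].
Σ(ℓ_i−1) = 53−2 = 51; sign = (−1)^51 = -1.
(18|53)_J = -1 (Zolotarev's lemma cross-check).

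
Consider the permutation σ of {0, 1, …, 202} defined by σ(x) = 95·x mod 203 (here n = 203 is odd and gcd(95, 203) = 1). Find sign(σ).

-1

Orbit of 163 under x↦95x: [163, 57, 137, 23, 155, 109, 2]… (length divides ord_203(95)).
Decompose π into cycles: lengths [84, 84, 28, 3, 3, 1] (6 cycles, including the fixed point 0).
203 − 6 = 197 transpositions; sign(π) = (−1)^197 = -1.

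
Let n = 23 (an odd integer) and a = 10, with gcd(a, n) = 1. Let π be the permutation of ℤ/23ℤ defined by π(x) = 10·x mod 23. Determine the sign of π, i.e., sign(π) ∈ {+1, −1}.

Trace 5: π^k(5) = [5, 4, 17, 9, 21, 3, 7] for k=0..6.
Cycle lengths of π_10 on ℤ/23ℤ: [22, 1]; 2 cycles in total.
2 cycles on 23: each ℓ→(−1)^(ℓ−1), product (−1)^21 = -1.
Check: (10/23) = -1 by Zolotarev.

-1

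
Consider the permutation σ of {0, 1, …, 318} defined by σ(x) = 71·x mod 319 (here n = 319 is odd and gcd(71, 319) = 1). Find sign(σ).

+1

Trace 262: π^k(262) = [262, 100, 82, 80, 257, 64, 78] for k=0..6.
Cycle type of π: 70×4 + 14×2 + 5×2 + 1; total 9 cycles.
n − c = 319 − 9 = 310; sign = (−1)^310 = +1.
Via Zolotarev, sign(π_{71}) = (71|319) = +1.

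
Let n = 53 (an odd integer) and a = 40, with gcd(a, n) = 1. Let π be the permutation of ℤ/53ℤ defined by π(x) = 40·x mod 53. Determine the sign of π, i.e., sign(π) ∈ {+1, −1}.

Start at x=52: 52 → 13 → 43 → 24 → 6 → 28 → 7 → … (one orbit).
Decompose π into cycles: lengths [26, 26, 1] (3 cycles, including the fixed point 0).
53 − 3 = 50 transpositions; sign(π) = (−1)^50 = +1.
Check: (40/53) = +1 by Zolotarev.

+1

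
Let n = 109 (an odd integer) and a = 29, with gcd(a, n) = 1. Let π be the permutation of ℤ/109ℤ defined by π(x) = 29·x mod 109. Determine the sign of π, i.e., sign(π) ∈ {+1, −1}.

+1

Start at x=5: 5 → 36 → 63 → 83 → 9 → 43 → 48 → … (one orbit).
3 cycles of lengths [54, 54, 1].
n − c = 109 − 3 = 106; sign = (−1)^106 = +1.
Check: (29/109) = +1 by Zolotarev.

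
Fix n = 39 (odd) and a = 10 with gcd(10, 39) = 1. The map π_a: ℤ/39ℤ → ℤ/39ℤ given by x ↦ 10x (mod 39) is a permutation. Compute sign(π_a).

+1

Trace 10: π^k(10) = [10, 22, 25, 16, 4, 1] for k=0..5.
π_10 has 9 disjoint cycles with lengths [6, 6, 6, 6, 6, 6, 1, 1, 1] on {0,…,38}.
With 9 cycles on 39 points, sign = (−1)^{39−9} = +1.
Check: (10/39) = +1 by Zolotarev.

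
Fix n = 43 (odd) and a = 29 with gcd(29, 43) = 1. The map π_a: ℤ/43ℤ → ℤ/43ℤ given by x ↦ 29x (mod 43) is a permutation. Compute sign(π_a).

Trace 35: π^k(35) = [35, 26, 23, 22, 36, 12, 4] for k=0..6.
Decompose π into cycles: lengths [42, 1] (2 cycles, including the fixed point 0).
2 cycles on 43: each ℓ→(−1)^(ℓ−1), product (−1)^41 = -1.

-1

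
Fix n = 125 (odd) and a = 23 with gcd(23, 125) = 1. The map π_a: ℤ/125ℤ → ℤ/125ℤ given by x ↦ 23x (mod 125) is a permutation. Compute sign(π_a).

-1

Start at x=106: 106 → 63 → 74 → 77 → 21 → 108 → 109 → … (one orbit).
Decompose π into cycles: lengths [100, 20, 4, 1] (4 cycles, including the fixed point 0).
n − c = 125 − 4 = 121; sign = (−1)^121 = -1.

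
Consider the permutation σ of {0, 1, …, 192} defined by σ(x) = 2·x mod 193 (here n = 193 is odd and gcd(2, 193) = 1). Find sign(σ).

Trace 43: π^k(43) = [43, 86, 172, 151, 109, 25, 50] for k=0..6.
3 cycles of lengths [96, 96, 1].
With 3 cycles on 193 points, sign = (−1)^{193−3} = +1.

+1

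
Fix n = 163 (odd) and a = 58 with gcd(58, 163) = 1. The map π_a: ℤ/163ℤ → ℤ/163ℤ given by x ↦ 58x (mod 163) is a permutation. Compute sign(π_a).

+1

Trace 104: π^k(104) = [104, 1, 58] for k=0..2.
The orbit structure of x ↦ 58x mod 163: 55 orbits of sizes [3, 3, 3, 3, 3, 3, 3, 3, 3, 3, 3, 3, 3, 3, 3, 3, 3, 3, 3, 3, 3, 3, 3, 3, 3, 3, 3, 3, 3, 3, 3, 3, 3, 3, 3, 3, 3, 3, 3, 3, 3, 3, 3, 3, 3, 3, 3, 3, 3, 3, 3, 3, 3, 3, 1].
sign(π) = (−1)^{n − #cycles} = (−1)^{163−55} = (−1)^108 = +1.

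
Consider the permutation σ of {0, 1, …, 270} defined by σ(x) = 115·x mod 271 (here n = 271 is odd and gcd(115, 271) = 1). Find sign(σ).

-1

Orbit of 127 under x↦115x: [127, 242, 188, 211, 146, 259, 246]… (length divides ord_271(115)).
Cycle type of π: 54×5 + 1; total 6 cycles.
With 6 cycles on 271 points, sign = (−1)^{271−6} = -1.
The Jacobi symbol (115|271) = -1 (Zolotarev) agrees.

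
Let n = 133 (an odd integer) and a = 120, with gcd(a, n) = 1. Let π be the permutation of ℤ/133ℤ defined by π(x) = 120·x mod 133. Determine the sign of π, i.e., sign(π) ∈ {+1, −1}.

Start at x=36: 36 → 64 → 99 → 43 → 106 → 85 → 92 → … (one orbit).
π_120 has 21 disjoint cycles with lengths [9, 9, 9, 9, 9, 9, 9, 9, 9, 9, 9, 9, 9, 9, 1, 1, 1, 1, 1, 1, 1] on {0,…,132}.
sign(π) = (−1)^{n − #cycles} = (−1)^{133−21} = (−1)^112 = +1.

+1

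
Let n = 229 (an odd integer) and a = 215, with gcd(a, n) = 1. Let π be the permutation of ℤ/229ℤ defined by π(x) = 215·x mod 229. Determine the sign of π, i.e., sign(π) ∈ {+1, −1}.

+1

Start at x=173: 173 → 97 → 16 → 5 → 159 → 64 → 20 → … (one orbit).
Cycle type of π: 114×2 + 1; total 3 cycles.
With 3 cycles on 229 points, sign = (−1)^{229−3} = +1.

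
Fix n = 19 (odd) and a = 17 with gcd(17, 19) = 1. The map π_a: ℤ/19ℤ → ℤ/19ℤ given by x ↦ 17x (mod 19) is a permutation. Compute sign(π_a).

+1

Start at x=16: 16 → 6 → 7 → 5 → 9 → 1 → 17 → … (one orbit).
Cycle type of π: 9×2 + 1; total 3 cycles.
With 3 cycles on 19 points, sign = (−1)^{19−3} = +1.
Via Zolotarev, sign(π_{17}) = (17|19) = +1.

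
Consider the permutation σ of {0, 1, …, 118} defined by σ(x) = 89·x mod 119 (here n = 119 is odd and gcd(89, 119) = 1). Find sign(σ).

-1

Trace 16: π^k(16) = [16, 115, 1, 89, 67, 13, 86] for k=0..6.
π_89 has 14 disjoint cycles with lengths [12, 12, 12, 12, 12, 12, 12, 12, 6, 4, 4, 4, 4, 1] on {0,…,118}.
With 14 cycles on 119 points, sign = (−1)^{119−14} = -1.
Check: (89/119) = -1 by Zolotarev.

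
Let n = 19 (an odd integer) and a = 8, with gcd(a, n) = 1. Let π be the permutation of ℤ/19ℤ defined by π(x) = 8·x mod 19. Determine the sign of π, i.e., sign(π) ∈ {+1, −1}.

Orbit of 18 under x↦8x: [18, 11, 12, 1, 8, 7]… (length divides ord_19(8)).
Cycle type of π: 6×3 + 1; total 4 cycles.
Σ(ℓ_i−1) = 19−4 = 15; sign = (−1)^15 = -1.

-1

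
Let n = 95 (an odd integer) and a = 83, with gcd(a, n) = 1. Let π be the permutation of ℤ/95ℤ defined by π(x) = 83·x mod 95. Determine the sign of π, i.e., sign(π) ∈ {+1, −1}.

-1

Start at x=83: 83 → 49 → 77 → 26 → 68 → 39 → 7 → … (one orbit).
π_83 has 14 disjoint cycles with lengths [12, 12, 12, 12, 12, 12, 4, 3, 3, 3, 3, 3, 3, 1] on {0,…,94}.
14 cycles on 95: each ℓ→(−1)^(ℓ−1), product (−1)^81 = -1.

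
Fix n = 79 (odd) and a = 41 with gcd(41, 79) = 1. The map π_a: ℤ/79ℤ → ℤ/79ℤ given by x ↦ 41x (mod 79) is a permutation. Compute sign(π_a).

Trace 12: π^k(12) = [12, 18, 27, 1, 41, 22, 33] for k=0..6.
The orbit structure of x ↦ 41x mod 79: 4 orbits of sizes [26, 26, 26, 1].
Σ(ℓ_i−1) = 79−4 = 75; sign = (−1)^75 = -1.
(41|79)_J = -1 (Zolotarev's lemma cross-check).

-1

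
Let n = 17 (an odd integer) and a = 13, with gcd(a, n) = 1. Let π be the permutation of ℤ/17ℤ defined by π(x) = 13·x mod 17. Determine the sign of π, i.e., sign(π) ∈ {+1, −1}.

Start at x=1: 1 → 13 → 16 → 4 → 1 (one orbit).
5 cycles of lengths [4, 4, 4, 4, 1].
17 − 5 = 12 transpositions; sign(π) = (−1)^12 = +1.

+1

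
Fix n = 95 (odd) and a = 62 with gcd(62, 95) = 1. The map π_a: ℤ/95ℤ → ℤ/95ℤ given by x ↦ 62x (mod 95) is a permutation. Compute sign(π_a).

-1

Trace 81: π^k(81) = [81, 82, 49, 93, 66, 7, 54] for k=0..6.
Cycle lengths of π_62 on ℤ/95ℤ: [36, 36, 9, 9, 4, 1]; 6 cycles in total.
95 − 6 = 89 transpositions; sign(π) = (−1)^89 = -1.
Via Zolotarev, sign(π_{62}) = (62|95) = -1.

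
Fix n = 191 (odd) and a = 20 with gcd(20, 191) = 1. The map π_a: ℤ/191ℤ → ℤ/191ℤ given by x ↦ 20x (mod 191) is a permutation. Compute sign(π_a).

+1

Trace 125: π^k(125) = [125, 17, 149, 115, 8, 160, 144] for k=0..6.
The orbit structure of x ↦ 20x mod 191: 3 orbits of sizes [95, 95, 1].
Σ(ℓ_i−1) = 191−3 = 188; sign = (−1)^188 = +1.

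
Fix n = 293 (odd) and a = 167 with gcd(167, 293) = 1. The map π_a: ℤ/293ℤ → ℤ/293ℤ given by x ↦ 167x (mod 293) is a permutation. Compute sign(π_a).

Orbit of 132 under x↦167x: [132, 69, 96, 210, 203, 206, 121]… (length divides ord_293(167)).
Cycle lengths of π_167 on ℤ/293ℤ: [146, 146, 1]; 3 cycles in total.
With 3 cycles on 293 points, sign = (−1)^{293−3} = +1.

+1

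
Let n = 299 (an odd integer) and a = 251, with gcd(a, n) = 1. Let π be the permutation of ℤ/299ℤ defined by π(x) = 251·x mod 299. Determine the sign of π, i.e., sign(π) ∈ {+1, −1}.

Orbit of 194 under x↦251x: [194, 256, 270, 196, 160, 94, 272]… (length divides ord_299(251)).
Cycle lengths of π_251 on ℤ/299ℤ: [66, 66, 66, 66, 22, 6, 6, 1]; 8 cycles in total.
Σ(ℓ_i−1) = 299−8 = 291; sign = (−1)^291 = -1.
(251|299)_J = -1 (Zolotarev's lemma cross-check).

-1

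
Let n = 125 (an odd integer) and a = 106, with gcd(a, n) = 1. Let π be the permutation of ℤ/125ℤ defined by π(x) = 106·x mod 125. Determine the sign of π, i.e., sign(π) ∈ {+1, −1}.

+1

Trace 66: π^k(66) = [66, 121, 76, 56, 61, 91, 21] for k=0..6.
Cycle type of π: 25×4 + 5×4 + 1×5; total 13 cycles.
125 − 13 = 112 transpositions; sign(π) = (−1)^112 = +1.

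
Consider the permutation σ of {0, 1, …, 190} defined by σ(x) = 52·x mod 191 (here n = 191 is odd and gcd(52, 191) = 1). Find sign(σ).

+1

Orbit of 125 under x↦52x: [125, 6, 121, 180, 1, 52, 30]… (length divides ord_191(52)).
π_52 has 11 disjoint cycles with lengths [19, 19, 19, 19, 19, 19, 19, 19, 19, 19, 1] on {0,…,190}.
11 cycles on 191: each ℓ→(−1)^(ℓ−1), product (−1)^180 = +1.
Zolotarev: (52|191) = +1, matching the cycle-count sign.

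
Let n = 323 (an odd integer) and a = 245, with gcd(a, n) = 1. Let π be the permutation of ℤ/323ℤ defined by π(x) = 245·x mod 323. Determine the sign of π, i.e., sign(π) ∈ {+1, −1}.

-1

Orbit of 24 under x↦245x: [24, 66, 20, 55, 232, 315, 301]… (length divides ord_323(245)).
π_245 has 6 disjoint cycles with lengths [144, 144, 16, 9, 9, 1] on {0,…,322}.
With 6 cycles on 323 points, sign = (−1)^{323−6} = -1.
(245|323)_J = -1 (Zolotarev's lemma cross-check).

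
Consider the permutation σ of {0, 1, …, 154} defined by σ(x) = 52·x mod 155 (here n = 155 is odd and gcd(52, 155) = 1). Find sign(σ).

+1

Trace 149: π^k(149) = [149, 153, 51, 17, 109, 88, 81] for k=0..6.
5 cycles of lengths [60, 60, 30, 4, 1].
n − c = 155 − 5 = 150; sign = (−1)^150 = +1.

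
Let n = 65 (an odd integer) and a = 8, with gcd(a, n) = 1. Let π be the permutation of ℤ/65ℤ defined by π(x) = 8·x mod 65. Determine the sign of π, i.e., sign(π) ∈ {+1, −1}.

+1

Trace 8: π^k(8) = [8, 64, 57, 1] for k=0..3.
17 cycles of lengths [4, 4, 4, 4, 4, 4, 4, 4, 4, 4, 4, 4, 4, 4, 4, 4, 1].
n − c = 65 − 17 = 48; sign = (−1)^48 = +1.
Check: (8/65) = +1 by Zolotarev.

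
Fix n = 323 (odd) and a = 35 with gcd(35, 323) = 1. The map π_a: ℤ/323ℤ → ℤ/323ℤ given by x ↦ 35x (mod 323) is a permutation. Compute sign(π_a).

Start at x=239: 239 → 290 → 137 → 273 → 188 → 120 → 1 → … (one orbit).
The orbit structure of x ↦ 35x mod 323: 51 orbits of sizes [9, 9, 9, 9, 9, 9, 9, 9, 9, 9, 9, 9, 9, 9, 9, 9, 9, 9, 9, 9, 9, 9, 9, 9, 9, 9, 9, 9, 9, 9, 9, 9, 9, 9, 1, 1, 1, 1, 1, 1, 1, 1, 1, 1, 1, 1, 1, 1, 1, 1, 1].
Σ(ℓ_i−1) = 323−51 = 272; sign = (−1)^272 = +1.
(35|323)_J = +1 (Zolotarev's lemma cross-check).

+1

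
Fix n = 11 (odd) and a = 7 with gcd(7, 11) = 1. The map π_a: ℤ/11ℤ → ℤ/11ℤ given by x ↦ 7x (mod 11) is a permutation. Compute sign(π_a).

-1

Trace 9: π^k(9) = [9, 8, 1, 7, 5, 2, 3] for k=0..6.
Cycle type of π: 10 + 1; total 2 cycles.
n − c = 11 − 2 = 9; sign = (−1)^9 = -1.
The Jacobi symbol (7|11) = -1 (Zolotarev) agrees.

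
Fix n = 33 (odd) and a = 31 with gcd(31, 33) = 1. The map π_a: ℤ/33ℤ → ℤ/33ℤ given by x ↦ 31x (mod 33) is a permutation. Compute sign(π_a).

+1

Trace 16: π^k(16) = [16, 1, 31, 4, 25] for k=0..4.
π_31 has 9 disjoint cycles with lengths [5, 5, 5, 5, 5, 5, 1, 1, 1] on {0,…,32}.
9 cycles on 33: each ℓ→(−1)^(ℓ−1), product (−1)^24 = +1.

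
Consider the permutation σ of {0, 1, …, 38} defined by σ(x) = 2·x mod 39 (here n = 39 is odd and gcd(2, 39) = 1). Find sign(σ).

+1

Start at x=10: 10 → 20 → 1 → 2 → 4 → 8 → 16 → … (one orbit).
Decompose π into cycles: lengths [12, 12, 12, 2, 1] (5 cycles, including the fixed point 0).
Σ(ℓ_i−1) = 39−5 = 34; sign = (−1)^34 = +1.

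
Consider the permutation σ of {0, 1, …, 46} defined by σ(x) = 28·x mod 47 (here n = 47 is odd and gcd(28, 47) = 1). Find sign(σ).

+1

Trace 42: π^k(42) = [42, 1, 28, 32, 3, 37, 2] for k=0..6.
π_28 has 3 disjoint cycles with lengths [23, 23, 1] on {0,…,46}.
sign(π) = (−1)^{n − #cycles} = (−1)^{47−3} = (−1)^44 = +1.
Check: (28/47) = +1 by Zolotarev.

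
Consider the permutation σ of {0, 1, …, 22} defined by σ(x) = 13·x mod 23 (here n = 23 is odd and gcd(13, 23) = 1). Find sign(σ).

Start at x=9: 9 → 2 → 3 → 16 → 1 → 13 → 8 → … (one orbit).
π_13 has 3 disjoint cycles with lengths [11, 11, 1] on {0,…,22}.
sign(π) = (−1)^{n − #cycles} = (−1)^{23−3} = (−1)^20 = +1.

+1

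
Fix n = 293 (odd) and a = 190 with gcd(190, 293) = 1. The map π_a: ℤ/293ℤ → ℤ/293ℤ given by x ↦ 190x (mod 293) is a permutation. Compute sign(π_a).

-1

Trace 159: π^k(159) = [159, 31, 30, 133, 72, 202, 290] for k=0..6.
2 cycles of lengths [292, 1].
n − c = 293 − 2 = 291; sign = (−1)^291 = -1.
Check: (190/293) = -1 by Zolotarev.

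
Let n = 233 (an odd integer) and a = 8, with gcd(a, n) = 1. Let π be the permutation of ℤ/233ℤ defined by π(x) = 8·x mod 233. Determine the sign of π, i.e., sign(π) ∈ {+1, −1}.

+1

Orbit of 102 under x↦8x: [102, 117, 4, 32, 23, 184, 74]… (length divides ord_233(8)).
Cycle type of π: 29×8 + 1; total 9 cycles.
n − c = 233 − 9 = 224; sign = (−1)^224 = +1.
Zolotarev: (8|233) = +1, matching the cycle-count sign.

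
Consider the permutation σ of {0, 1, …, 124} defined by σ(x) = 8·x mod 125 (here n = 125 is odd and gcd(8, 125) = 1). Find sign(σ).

-1

Orbit of 74 under x↦8x: [74, 92, 111, 13, 104, 82, 31]… (length divides ord_125(8)).
Decompose π into cycles: lengths [100, 20, 4, 1] (4 cycles, including the fixed point 0).
Σ(ℓ_i−1) = 125−4 = 121; sign = (−1)^121 = -1.
The Jacobi symbol (8|125) = -1 (Zolotarev) agrees.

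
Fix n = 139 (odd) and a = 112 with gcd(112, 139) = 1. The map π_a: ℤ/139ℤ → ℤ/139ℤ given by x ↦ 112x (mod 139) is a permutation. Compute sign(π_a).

+1

Trace 63: π^k(63) = [63, 106, 57, 129, 131, 77, 6] for k=0..6.
Cycle lengths of π_112 on ℤ/139ℤ: [23, 23, 23, 23, 23, 23, 1]; 7 cycles in total.
sign(π) = (−1)^{n − #cycles} = (−1)^{139−7} = (−1)^132 = +1.
Check: (112/139) = +1 by Zolotarev.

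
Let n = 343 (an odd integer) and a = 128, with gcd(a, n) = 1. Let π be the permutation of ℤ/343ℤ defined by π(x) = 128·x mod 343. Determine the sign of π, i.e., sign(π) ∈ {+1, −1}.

Orbit of 128 under x↦128x: [128, 263, 50, 226, 116, 99, 324]… (length divides ord_343(128)).
π_128 has 31 disjoint cycles with lengths [21, 21, 21, 21, 21, 21, 21, 21, 21, 21, 21, 21, 21, 21, 3, 3, 3, 3, 3, 3, 3, 3, 3, 3, 3, 3, 3, 3, 3, 3, 1] on {0,…,342}.
Σ(ℓ_i−1) = 343−31 = 312; sign = (−1)^312 = +1.
(128|343)_J = +1 (Zolotarev's lemma cross-check).

+1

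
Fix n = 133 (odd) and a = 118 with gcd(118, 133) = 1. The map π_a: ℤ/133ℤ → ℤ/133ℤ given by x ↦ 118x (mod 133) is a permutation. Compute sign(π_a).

-1

Orbit of 62 under x↦118x: [62, 1, 118, 92, 83, 85, 55]… (length divides ord_133(118)).
12 cycles of lengths [18, 18, 18, 18, 18, 18, 9, 9, 2, 2, 2, 1].
n − c = 133 − 12 = 121; sign = (−1)^121 = -1.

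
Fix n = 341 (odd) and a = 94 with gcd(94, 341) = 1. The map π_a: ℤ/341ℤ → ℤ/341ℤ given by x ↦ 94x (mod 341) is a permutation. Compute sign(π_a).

-1

Trace 63: π^k(63) = [63, 125, 156, 1, 94, 311, 249] for k=0..6.
Decompose π into cycles: lengths [10, 10, 10, 10, 10, 10, 10, 10, 10, 10, 10, 10, 10, 10, 10, 10, 10, 10, 10, 10, 10, 10, 10, 10, 10, 10, 10, 10, 10, 10, 10, 1, 1, 1, 1, 1, 1, 1, 1, 1, 1, 1, 1, 1, 1, 1, 1, 1, 1, 1, 1, 1, 1, 1, 1, 1, 1, 1, 1, 1, 1, 1] (62 cycles, including the fixed point 0).
Σ(ℓ_i−1) = 341−62 = 279; sign = (−1)^279 = -1.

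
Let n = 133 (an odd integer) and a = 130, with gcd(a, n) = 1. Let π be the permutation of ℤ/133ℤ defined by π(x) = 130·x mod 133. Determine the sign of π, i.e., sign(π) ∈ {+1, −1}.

Start at x=81: 81 → 23 → 64 → 74 → 44 → 1 → 130 → … (one orbit).
Cycle type of π: 9×14 + 3×2 + 1; total 17 cycles.
Σ(ℓ_i−1) = 133−17 = 116; sign = (−1)^116 = +1.

+1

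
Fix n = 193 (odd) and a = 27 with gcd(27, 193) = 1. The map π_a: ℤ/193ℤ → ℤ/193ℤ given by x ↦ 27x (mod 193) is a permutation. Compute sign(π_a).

Start at x=129: 129 → 9 → 50 → 192 → 166 → 43 → 3 → … (one orbit).
13 cycles of lengths [16, 16, 16, 16, 16, 16, 16, 16, 16, 16, 16, 16, 1].
Σ(ℓ_i−1) = 193−13 = 180; sign = (−1)^180 = +1.

+1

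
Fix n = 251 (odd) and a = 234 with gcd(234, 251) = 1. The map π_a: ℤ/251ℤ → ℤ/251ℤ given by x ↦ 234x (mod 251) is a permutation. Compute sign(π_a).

-1

Orbit of 183 under x↦234x: [183, 152, 177, 3, 200, 114, 70]… (length divides ord_251(234)).
Decompose π into cycles: lengths [250, 1] (2 cycles, including the fixed point 0).
2 cycles on 251: each ℓ→(−1)^(ℓ−1), product (−1)^249 = -1.
Check: (234/251) = -1 by Zolotarev.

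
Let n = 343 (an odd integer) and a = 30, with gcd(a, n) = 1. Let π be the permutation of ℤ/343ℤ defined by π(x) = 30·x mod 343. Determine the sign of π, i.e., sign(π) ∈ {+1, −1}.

Orbit of 50 under x↦30x: [50, 128, 67, 295, 275, 18, 197]… (length divides ord_343(30)).
Decompose π into cycles: lengths [21, 21, 21, 21, 21, 21, 21, 21, 21, 21, 21, 21, 21, 21, 3, 3, 3, 3, 3, 3, 3, 3, 3, 3, 3, 3, 3, 3, 3, 3, 1] (31 cycles, including the fixed point 0).
sign(π) = (−1)^{n − #cycles} = (−1)^{343−31} = (−1)^312 = +1.
(30|343)_J = +1 (Zolotarev's lemma cross-check).

+1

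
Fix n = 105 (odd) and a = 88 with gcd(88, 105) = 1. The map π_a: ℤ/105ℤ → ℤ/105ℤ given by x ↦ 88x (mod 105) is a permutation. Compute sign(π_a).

-1

Orbit of 37 under x↦88x: [37, 1, 88, 79, 22, 46, 58]… (length divides ord_105(88)).
π_88 has 18 disjoint cycles with lengths [12, 12, 12, 12, 12, 12, 4, 4, 4, 3, 3, 3, 3, 3, 3, 1, 1, 1] on {0,…,104}.
Σ(ℓ_i−1) = 105−18 = 87; sign = (−1)^87 = -1.
The Jacobi symbol (88|105) = -1 (Zolotarev) agrees.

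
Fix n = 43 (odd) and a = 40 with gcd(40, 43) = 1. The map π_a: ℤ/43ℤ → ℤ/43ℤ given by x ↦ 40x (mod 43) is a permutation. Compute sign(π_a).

+1

Trace 40: π^k(40) = [40, 9, 16, 38, 15, 41, 6] for k=0..6.
Cycle type of π: 21×2 + 1; total 3 cycles.
n − c = 43 − 3 = 40; sign = (−1)^40 = +1.
Check: (40/43) = +1 by Zolotarev.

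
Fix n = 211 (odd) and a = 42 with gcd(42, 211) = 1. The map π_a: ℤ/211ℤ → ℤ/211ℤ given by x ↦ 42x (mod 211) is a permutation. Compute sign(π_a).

-1

Trace 169: π^k(169) = [169, 135, 184, 132, 58, 115, 188] for k=0..6.
Decompose π into cycles: lengths [70, 70, 70, 1] (4 cycles, including the fixed point 0).
sign(π) = (−1)^{n − #cycles} = (−1)^{211−4} = (−1)^207 = -1.
Via Zolotarev, sign(π_{42}) = (42|211) = -1.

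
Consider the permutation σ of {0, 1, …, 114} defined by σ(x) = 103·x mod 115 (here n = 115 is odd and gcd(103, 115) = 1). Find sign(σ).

+1

Orbit of 4 under x↦103x: [4, 67, 1, 103, 29, 112, 36]… (length divides ord_115(103)).
π_103 has 5 disjoint cycles with lengths [44, 44, 22, 4, 1] on {0,…,114}.
5 cycles on 115: each ℓ→(−1)^(ℓ−1), product (−1)^110 = +1.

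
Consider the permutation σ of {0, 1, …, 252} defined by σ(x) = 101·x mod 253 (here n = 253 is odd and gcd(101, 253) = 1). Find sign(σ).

Start at x=72: 72 → 188 → 13 → 48 → 41 → 93 → 32 → … (one orbit).
The orbit structure of x ↦ 101x mod 253: 6 orbits of sizes [110, 110, 11, 11, 10, 1].
253 − 6 = 247 transpositions; sign(π) = (−1)^247 = -1.

-1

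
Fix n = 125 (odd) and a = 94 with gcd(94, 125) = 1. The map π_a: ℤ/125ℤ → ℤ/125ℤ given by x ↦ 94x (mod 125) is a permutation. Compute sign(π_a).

+1

Trace 46: π^k(46) = [46, 74, 81, 114, 91, 54, 76] for k=0..6.
7 cycles of lengths [50, 50, 10, 10, 2, 2, 1].
sign(π) = (−1)^{n − #cycles} = (−1)^{125−7} = (−1)^118 = +1.
Via Zolotarev, sign(π_{94}) = (94|125) = +1.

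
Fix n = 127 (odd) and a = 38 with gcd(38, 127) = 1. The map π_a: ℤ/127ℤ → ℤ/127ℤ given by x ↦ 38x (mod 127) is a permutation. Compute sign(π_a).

+1

Trace 38: π^k(38) = [38, 47, 8, 50, 122, 64, 19] for k=0..6.
Decompose π into cycles: lengths [21, 21, 21, 21, 21, 21, 1] (7 cycles, including the fixed point 0).
n − c = 127 − 7 = 120; sign = (−1)^120 = +1.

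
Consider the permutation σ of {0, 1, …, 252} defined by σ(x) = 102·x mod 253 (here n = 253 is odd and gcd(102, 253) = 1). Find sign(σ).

Start at x=130: 130 → 104 → 235 → 188 → 201 → 9 → 159 → … (one orbit).
The orbit structure of x ↦ 102x mod 253: 6 orbits of sizes [110, 110, 22, 5, 5, 1].
With 6 cycles on 253 points, sign = (−1)^{253−6} = -1.

-1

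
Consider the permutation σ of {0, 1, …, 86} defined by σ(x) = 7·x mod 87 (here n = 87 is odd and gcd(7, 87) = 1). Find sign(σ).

Orbit of 25 under x↦7x: [25, 1, 7, 49, 82, 52, 16]… (length divides ord_87(7)).
Cycle lengths of π_7 on ℤ/87ℤ: [7, 7, 7, 7, 7, 7, 7, 7, 7, 7, 7, 7, 1, 1, 1]; 15 cycles in total.
n − c = 87 − 15 = 72; sign = (−1)^72 = +1.

+1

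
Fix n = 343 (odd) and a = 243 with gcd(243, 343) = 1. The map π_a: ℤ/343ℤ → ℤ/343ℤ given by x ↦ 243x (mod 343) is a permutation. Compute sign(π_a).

Trace 253: π^k(253) = [253, 82, 32, 230, 324, 185, 22] for k=0..6.
The orbit structure of x ↦ 243x mod 343: 4 orbits of sizes [294, 42, 6, 1].
Σ(ℓ_i−1) = 343−4 = 339; sign = (−1)^339 = -1.

-1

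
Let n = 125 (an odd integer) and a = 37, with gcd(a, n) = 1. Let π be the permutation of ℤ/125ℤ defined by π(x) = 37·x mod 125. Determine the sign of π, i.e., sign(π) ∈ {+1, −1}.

Trace 124: π^k(124) = [124, 88, 6, 97, 89, 43, 91] for k=0..6.
The orbit structure of x ↦ 37x mod 125: 4 orbits of sizes [100, 20, 4, 1].
With 4 cycles on 125 points, sign = (−1)^{125−4} = -1.
Via Zolotarev, sign(π_{37}) = (37|125) = -1.

-1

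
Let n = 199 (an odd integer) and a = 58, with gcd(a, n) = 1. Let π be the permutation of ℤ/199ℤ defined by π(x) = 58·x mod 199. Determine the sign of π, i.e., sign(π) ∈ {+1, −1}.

Trace 178: π^k(178) = [178, 175, 1, 58, 180, 92, 162] for k=0..6.
Cycle lengths of π_58 on ℤ/199ℤ: [9, 9, 9, 9, 9, 9, 9, 9, 9, 9, 9, 9, 9, 9, 9, 9, 9, 9, 9, 9, 9, 9, 1]; 23 cycles in total.
23 cycles on 199: each ℓ→(−1)^(ℓ−1), product (−1)^176 = +1.

+1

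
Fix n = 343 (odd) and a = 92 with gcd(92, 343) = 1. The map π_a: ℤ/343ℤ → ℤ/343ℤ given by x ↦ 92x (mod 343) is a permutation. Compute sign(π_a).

+1

Start at x=120: 120 → 64 → 57 → 99 → 190 → 330 → 176 → … (one orbit).
Decompose π into cycles: lengths [49, 49, 49, 49, 49, 49, 7, 7, 7, 7, 7, 7, 1, 1, 1, 1, 1, 1, 1] (19 cycles, including the fixed point 0).
Σ(ℓ_i−1) = 343−19 = 324; sign = (−1)^324 = +1.
Via Zolotarev, sign(π_{92}) = (92|343) = +1.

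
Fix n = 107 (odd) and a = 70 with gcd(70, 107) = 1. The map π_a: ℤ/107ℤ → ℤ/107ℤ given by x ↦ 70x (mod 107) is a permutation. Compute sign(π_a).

-1

Trace 4: π^k(4) = [4, 66, 19, 46, 10, 58, 101] for k=0..6.
Cycle lengths of π_70 on ℤ/107ℤ: [106, 1]; 2 cycles in total.
2 cycles on 107: each ℓ→(−1)^(ℓ−1), product (−1)^105 = -1.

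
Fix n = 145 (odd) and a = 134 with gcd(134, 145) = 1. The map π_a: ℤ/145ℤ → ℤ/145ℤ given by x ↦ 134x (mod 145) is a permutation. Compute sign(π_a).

Orbit of 81 under x↦134x: [81, 124, 86, 69, 111, 84, 91]… (length divides ord_145(134)).
Decompose π into cycles: lengths [28, 28, 28, 28, 28, 2, 2, 1] (8 cycles, including the fixed point 0).
145 − 8 = 137 transpositions; sign(π) = (−1)^137 = -1.

-1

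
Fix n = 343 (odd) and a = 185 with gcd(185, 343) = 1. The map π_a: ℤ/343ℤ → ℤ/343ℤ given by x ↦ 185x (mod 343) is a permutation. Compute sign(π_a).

Start at x=3: 3 → 212 → 118 → 221 → 68 → 232 → 45 → … (one orbit).
Cycle lengths of π_185 on ℤ/343ℤ: [294, 42, 6, 1]; 4 cycles in total.
343 − 4 = 339 transpositions; sign(π) = (−1)^339 = -1.

-1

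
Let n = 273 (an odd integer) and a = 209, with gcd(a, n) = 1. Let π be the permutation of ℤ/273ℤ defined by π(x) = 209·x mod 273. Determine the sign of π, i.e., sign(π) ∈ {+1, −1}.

+1

Start at x=1: 1 → 209 → 1 (one orbit).
π_209 has 143 disjoint cycles with lengths [2, 2, 2, 2, 2, 2, 2, 2, 2, 2, 2, 2, 2, 2, 2, 2, 2, 2, 2, 2, 2, 2, 2, 2, 2, 2, 2, 2, 2, 2, 2, 2, 2, 2, 2, 2, 2, 2, 2, 2, 2, 2, 2, 2, 2, 2, 2, 2, 2, 2, 2, 2, 2, 2, 2, 2, 2, 2, 2, 2, 2, 2, 2, 2, 2, 2, 2, 2, 2, 2, 2, 2, 2, 2, 2, 2, 2, 2, 2, 2, 2, 2, 2, 2, 2, 2, 2, 2, 2, 2, 2, 2, 2, 2, 2, 2, 2, 2, 2, 2, 2, 2, 2, 2, 2, 2, 2, 2, 2, 2, 2, 2, 2, 2, 2, 2, 2, 2, 2, 2, 2, 2, 2, 2, 2, 2, 2, 2, 2, 2, 1, 1, 1, 1, 1, 1, 1, 1, 1, 1, 1, 1, 1] on {0,…,272}.
273 − 143 = 130 transpositions; sign(π) = (−1)^130 = +1.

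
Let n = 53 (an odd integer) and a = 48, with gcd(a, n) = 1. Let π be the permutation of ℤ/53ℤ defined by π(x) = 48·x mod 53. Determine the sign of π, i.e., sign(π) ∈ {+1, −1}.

Trace 7: π^k(7) = [7, 18, 16, 26, 29, 14, 36] for k=0..6.
Cycle type of π: 52 + 1; total 2 cycles.
sign(π) = (−1)^{n − #cycles} = (−1)^{53−2} = (−1)^51 = -1.
Check: (48/53) = -1 by Zolotarev.

-1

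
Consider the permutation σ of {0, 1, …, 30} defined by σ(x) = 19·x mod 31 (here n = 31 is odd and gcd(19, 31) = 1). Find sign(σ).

Orbit of 4 under x↦19x: [4, 14, 18, 1, 19, 20, 8]… (length divides ord_31(19)).
Cycle type of π: 15×2 + 1; total 3 cycles.
Σ(ℓ_i−1) = 31−3 = 28; sign = (−1)^28 = +1.
Check: (19/31) = +1 by Zolotarev.

+1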